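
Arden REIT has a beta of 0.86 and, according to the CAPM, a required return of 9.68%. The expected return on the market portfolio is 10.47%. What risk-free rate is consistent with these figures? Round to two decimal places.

4.83%

E(R) = R_f + β(E(R_m) − R_f) = R_f(1 − β) + β·E(R_m)
9.68% = R_f × (1 − 0.86) + 0.86 × 10.47%
9.68% = R_f × 0.14 + 9.0042%
R_f = (9.68% − 9.0042%) / 0.14 = 4.83%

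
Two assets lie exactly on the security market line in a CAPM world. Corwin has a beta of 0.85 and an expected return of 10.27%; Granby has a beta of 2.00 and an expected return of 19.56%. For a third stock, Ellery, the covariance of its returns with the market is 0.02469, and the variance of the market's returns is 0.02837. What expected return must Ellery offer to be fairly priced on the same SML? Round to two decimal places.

10.43%

MRP = (19.56% − 10.27%) / (2.00 − 0.85) = 8.0783%
R_f = 10.27% − 0.85 × 8.0783% = 3.4034%
β_Ellery = Cov / Var(R_m) = 0.02469 / 0.02837 = 0.8703
E(R_Ellery) = R_f + β × MRP = 3.4034% + 0.8703 × 8.0783% = 10.43%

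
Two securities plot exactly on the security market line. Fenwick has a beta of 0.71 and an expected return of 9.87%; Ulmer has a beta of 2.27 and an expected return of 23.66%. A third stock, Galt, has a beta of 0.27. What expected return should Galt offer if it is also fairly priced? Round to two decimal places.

MRP (SML slope) = (23.66% − 9.87%) / (2.27 − 0.71) = 13.79% / 1.56 = 8.8397%
R_f (intercept) = 9.87% − 0.71 × 8.8397% = 3.5938%
E(R_Galt) = R_f + β × MRP = 3.5938% + 0.27 × 8.8397% = 5.98%

5.98%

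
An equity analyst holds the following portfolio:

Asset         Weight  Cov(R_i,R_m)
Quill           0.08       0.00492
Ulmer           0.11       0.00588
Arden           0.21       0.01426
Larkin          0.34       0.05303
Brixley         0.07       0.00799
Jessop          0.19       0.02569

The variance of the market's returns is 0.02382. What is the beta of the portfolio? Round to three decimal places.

1.155

β_Quill = 0.00492 / 0.02382 = 0.2065
β_Ulmer = 0.00588 / 0.02382 = 0.2469
β_Arden = 0.01426 / 0.02382 = 0.5987
β_Larkin = 0.05303 / 0.02382 = 2.2263
β_Brixley = 0.00799 / 0.02382 = 0.3354
β_Jessop = 0.02569 / 0.02382 = 1.0785
β_P = Σ w_i β_i = 0.08×0.2065 + 0.11×0.2469 + 0.21×0.5987 + 0.34×2.2263 + 0.07×0.3354 + 0.19×1.0785 = 1.1547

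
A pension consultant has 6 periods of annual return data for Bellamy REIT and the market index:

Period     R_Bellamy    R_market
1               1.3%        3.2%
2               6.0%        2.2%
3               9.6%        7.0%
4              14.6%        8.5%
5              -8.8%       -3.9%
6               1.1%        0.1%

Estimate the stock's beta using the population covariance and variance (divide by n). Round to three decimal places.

Mean R_i = (1.3 + 6.0 + 9.6 + 14.6 − 8.8 + 1.1) / 6 = 3.9667%
Mean R_m = (3.2 + 2.2 + 7.0 + 8.5 − 3.9 + 0.1) / 6 = 2.8500%
Σ(R_i − R̄_i)(R_m − R̄_m) = 175.2600  ⇒  Cov = 175.2600 / 6 = 29.2100
Σ(R_m − R̄_m)² = 102.8150  ⇒  Var(R_m) = 102.8150 / 6 = 17.1358
β = Cov / Var(R_m) = 29.2100 / 17.1358 = 1.7046

1.705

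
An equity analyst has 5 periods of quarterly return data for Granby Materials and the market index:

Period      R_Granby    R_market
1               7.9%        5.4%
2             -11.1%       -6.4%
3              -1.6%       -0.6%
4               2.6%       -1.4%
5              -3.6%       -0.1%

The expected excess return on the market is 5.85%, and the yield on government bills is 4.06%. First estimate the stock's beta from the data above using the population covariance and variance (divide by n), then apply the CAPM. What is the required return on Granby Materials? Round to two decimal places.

Mean R_i = (7.9 − 11.1 − 1.6 + 2.6 − 3.6) / 5 = -1.1600%
Mean R_m = (5.4 − 6.4 − 0.6 − 1.4 − 0.1) / 5 = -0.6200%
Σ(R_i − R̄_i)(R_m − R̄_m) = 107.7840  ⇒  Cov = 107.7840 / 5 = 21.5568
Σ(R_m − R̄_m)² = 70.5280  ⇒  Var(R_m) = 70.5280 / 5 = 14.1056
β = Cov / Var(R_m) = 21.5568 / 14.1056 = 1.5282
E(R) = R_f + β × MRP = 4.06% + 1.5282 × 5.85% = 13.00%

13.00%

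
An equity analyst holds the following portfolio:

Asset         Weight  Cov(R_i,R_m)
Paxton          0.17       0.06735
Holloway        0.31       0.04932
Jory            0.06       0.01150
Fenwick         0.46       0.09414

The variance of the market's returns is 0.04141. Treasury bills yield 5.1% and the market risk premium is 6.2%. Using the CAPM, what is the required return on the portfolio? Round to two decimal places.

15.69%

β_Paxton = 0.06735 / 0.04141 = 1.6264
β_Holloway = 0.04932 / 0.04141 = 1.1910
β_Jory = 0.01150 / 0.04141 = 0.2777
β_Fenwick = 0.09414 / 0.04141 = 2.2734
β_P = Σ w_i β_i = 0.17×1.6264 + 0.31×1.1910 + 0.06×0.2777 + 0.46×2.2734 = 1.7081
E(R_P) = R_f + β_P × MRP = 5.1% + 1.7081 × 6.2% = 15.69%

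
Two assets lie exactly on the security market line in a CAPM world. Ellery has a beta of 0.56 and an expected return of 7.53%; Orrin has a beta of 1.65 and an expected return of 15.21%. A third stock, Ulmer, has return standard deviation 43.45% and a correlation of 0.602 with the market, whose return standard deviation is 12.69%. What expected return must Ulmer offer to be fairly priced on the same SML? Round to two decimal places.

MRP = (15.21% − 7.53%) / (1.65 − 0.56) = 7.0459%
R_f = 7.53% − 0.56 × 7.0459% = 3.5843%
β_Ulmer = ρ·σ_i/σ_m = 0.602 × 43.45 / 12.69 = 2.0612
E(R_Ulmer) = R_f + β × MRP = 3.5843% + 2.0612 × 7.0459% = 18.11%

18.11%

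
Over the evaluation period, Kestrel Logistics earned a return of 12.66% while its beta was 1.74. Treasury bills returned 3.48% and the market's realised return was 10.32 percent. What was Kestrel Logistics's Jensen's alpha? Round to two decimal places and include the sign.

-2.72%

Market excess return = 10.32% − 3.48% = 6.84%
CAPM benchmark = R_f + β(R_m − R_f) = 3.48% + 1.74 × 6.84% = 15.3816%
α = actual − benchmark = 12.66% − 15.3816% = -2.72%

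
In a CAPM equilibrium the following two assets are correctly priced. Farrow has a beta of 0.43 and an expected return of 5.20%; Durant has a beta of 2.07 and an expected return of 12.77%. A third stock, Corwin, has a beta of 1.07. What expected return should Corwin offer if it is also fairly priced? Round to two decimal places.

8.15%

MRP (SML slope) = (12.77% − 5.20%) / (2.07 − 0.43) = 7.57% / 1.64 = 4.6159%
R_f (intercept) = 5.20% − 0.43 × 4.6159% = 3.2152%
E(R_Corwin) = R_f + β × MRP = 3.2152% + 1.07 × 4.6159% = 8.15%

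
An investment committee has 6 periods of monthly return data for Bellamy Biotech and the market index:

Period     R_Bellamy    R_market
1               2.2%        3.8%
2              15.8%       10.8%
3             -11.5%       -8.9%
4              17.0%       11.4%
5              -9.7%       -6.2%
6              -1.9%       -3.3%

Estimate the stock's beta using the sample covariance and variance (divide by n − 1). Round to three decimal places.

1.386

Mean R_i = (2.2 + 15.8 − 11.5 + 17.0 − 9.7 − 1.9) / 6 = 1.9833%
Mean R_m = (3.8 + 10.8 − 8.9 + 11.4 − 6.2 − 3.3) / 6 = 1.2667%
Σ(R_i − R̄_i)(R_m − R̄_m) = 526.4867  ⇒  Cov = 526.4867 / 5 = 105.2973
Σ(R_m − R̄_m)² = 379.9533  ⇒  Var(R_m) = 379.9533 / 5 = 75.9907
β = Cov / Var(R_m) = 105.2973 / 75.9907 = 1.3857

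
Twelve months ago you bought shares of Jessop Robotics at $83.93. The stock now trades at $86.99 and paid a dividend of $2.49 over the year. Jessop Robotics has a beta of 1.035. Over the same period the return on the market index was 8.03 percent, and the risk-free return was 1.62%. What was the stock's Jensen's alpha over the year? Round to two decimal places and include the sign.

-1.64%

Realised HPR = (P1 + D1 − P0) / P0 = (86.99 + 2.49 − 83.93) / 83.93 = 5.55 / 83.93 = 6.6127%
MRP = 8.03% − 1.62% = 6.41%
CAPM required = R_f + β·MRP = 1.62% + 1.035 × 6.41% = 8.25435%
α = realised − required = 6.6127% − 8.25435% = -1.64%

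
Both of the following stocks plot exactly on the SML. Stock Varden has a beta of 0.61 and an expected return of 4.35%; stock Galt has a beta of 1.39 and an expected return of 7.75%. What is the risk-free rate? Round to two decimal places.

Both satisfy E(R) = R_f + β·MRP, so the slope of the SML is
MRP = (7.75% − 4.35%) / (1.39 − 0.61) = 3.40% / 0.78 = 4.3590%
R_f = E(R_Varden) − β_Varden·MRP = 4.35% − 0.61 × 4.3590% = 1.6910%

1.69%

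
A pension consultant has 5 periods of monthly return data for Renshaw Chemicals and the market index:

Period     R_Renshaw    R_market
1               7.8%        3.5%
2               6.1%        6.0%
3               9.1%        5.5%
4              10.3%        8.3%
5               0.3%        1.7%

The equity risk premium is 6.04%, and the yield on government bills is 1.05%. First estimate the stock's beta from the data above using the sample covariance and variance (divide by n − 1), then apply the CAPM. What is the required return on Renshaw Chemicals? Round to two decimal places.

Mean R_i = (7.8 + 6.1 + 9.1 + 10.3 + 0.3) / 5 = 6.7200%
Mean R_m = (3.5 + 6.0 + 5.5 + 8.3 + 1.7) / 5 = 5.0000%
Σ(R_i − R̄_i)(R_m − R̄_m) = 31.9500  ⇒  Cov = 31.9500 / 4 = 7.9875
Σ(R_m − R̄_m)² = 25.2800  ⇒  Var(R_m) = 25.2800 / 4 = 6.3200
β = Cov / Var(R_m) = 7.9875 / 6.3200 = 1.2638
E(R) = R_f + β × MRP = 1.05% + 1.2638 × 6.04% = 8.68%

8.68%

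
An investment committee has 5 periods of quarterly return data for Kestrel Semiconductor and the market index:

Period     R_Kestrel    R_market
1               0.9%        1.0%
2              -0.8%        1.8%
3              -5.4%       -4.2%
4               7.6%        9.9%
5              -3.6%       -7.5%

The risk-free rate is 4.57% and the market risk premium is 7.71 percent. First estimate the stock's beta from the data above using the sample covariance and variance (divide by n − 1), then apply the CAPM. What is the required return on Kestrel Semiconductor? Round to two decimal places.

Mean R_i = (0.9 − 0.8 − 5.4 + 7.6 − 3.6) / 5 = -0.2600%
Mean R_m = (1.0 + 1.8 − 4.2 + 9.9 − 7.5) / 5 = 0.2000%
Σ(R_i − R̄_i)(R_m − R̄_m) = 124.6400  ⇒  Cov = 124.6400 / 4 = 31.1600
Σ(R_m − R̄_m)² = 175.9400  ⇒  Var(R_m) = 175.9400 / 4 = 43.9850
β = Cov / Var(R_m) = 31.1600 / 43.9850 = 0.7084
E(R) = R_f + β × MRP = 4.57% + 0.7084 × 7.71% = 10.03%

10.03%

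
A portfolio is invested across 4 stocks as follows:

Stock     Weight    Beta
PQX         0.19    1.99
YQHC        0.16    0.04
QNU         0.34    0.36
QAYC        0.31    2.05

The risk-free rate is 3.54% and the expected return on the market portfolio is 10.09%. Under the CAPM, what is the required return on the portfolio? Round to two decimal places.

11.02%

β_P = Σ w_i β_i = 0.19×1.99 + 0.16×0.04 + 0.34×0.36 + 0.31×2.05 = 1.1424
MRP = 10.09% − 3.54% = 6.55%
E(R_P) = R_f + β_P × MRP = 3.54% + 1.1424 × 6.55% = 11.02%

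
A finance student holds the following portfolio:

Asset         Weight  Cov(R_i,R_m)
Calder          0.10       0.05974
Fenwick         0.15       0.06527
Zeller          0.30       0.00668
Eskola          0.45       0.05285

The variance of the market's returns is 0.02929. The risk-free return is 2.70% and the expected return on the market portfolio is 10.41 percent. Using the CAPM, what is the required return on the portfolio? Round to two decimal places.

13.64%

β_Calder = 0.05974 / 0.02929 = 2.0396
β_Fenwick = 0.06527 / 0.02929 = 2.2284
β_Zeller = 0.00668 / 0.02929 = 0.2281
β_Eskola = 0.05285 / 0.02929 = 1.8044
β_P = Σ w_i β_i = 0.10×2.0396 + 0.15×2.2284 + 0.30×0.2281 + 0.45×1.8044 = 1.4186
MRP = 10.41% − 2.70% = 7.71%
E(R_P) = R_f + β_P × MRP = 2.70% + 1.4186 × 7.71% = 13.64%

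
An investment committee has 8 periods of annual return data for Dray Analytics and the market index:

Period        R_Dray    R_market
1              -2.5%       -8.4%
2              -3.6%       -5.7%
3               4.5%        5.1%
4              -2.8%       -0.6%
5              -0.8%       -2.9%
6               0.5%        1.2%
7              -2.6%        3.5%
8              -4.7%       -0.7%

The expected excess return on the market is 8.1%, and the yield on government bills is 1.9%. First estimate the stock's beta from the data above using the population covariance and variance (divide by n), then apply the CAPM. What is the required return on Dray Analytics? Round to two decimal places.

Mean R_i = (-2.5 − 3.6 + 4.5 − 2.8 − 0.8 + 0.5 − 2.6 − 4.7) / 8 = -1.5000%
Mean R_m = (-8.4 − 5.7 + 5.1 − 0.6 − 2.9 + 1.2 + 3.5 − 0.7) / 8 = -1.0625%
Σ(R_i − R̄_i)(R_m − R̄_m) = 50.5100  ⇒  Cov = 50.5100 / 8 = 6.3138
Σ(R_m − R̄_m)² = 142.9788  ⇒  Var(R_m) = 142.9788 / 8 = 17.8724
β = Cov / Var(R_m) = 6.3138 / 17.8724 = 0.3533
E(R) = R_f + β × MRP = 1.9% + 0.3533 × 8.1% = 4.76%

4.76%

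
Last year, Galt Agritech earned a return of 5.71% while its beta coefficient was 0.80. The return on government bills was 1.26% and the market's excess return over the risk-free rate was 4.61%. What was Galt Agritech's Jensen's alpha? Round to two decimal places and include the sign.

+0.76%

CAPM benchmark = R_f + β(R_m − R_f) = 1.26% + 0.80 × 4.61% = 4.9480%
α = actual − benchmark = 5.71% − 4.9480% = +0.76%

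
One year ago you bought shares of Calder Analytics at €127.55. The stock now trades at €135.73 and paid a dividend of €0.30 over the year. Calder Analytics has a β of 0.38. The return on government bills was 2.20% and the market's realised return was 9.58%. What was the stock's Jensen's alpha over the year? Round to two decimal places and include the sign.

Realised HPR = (P1 + D1 − P0) / P0 = (135.73 + 0.30 − 127.55) / 127.55 = 8.48 / 127.55 = 6.6484%
MRP = 9.58% − 2.20% = 7.38%
CAPM required = R_f + β·MRP = 2.20% + 0.38 × 7.38% = 5.0044%
α = realised − required = 6.6484% − 5.0044% = +1.64%

+1.64%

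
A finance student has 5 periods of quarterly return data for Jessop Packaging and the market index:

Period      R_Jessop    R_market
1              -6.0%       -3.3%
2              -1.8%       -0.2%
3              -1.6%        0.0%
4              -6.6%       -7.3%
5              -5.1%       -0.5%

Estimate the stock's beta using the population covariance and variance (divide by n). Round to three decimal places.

Mean R_i = (-6.0 − 1.8 − 1.6 − 6.6 − 5.1) / 5 = -4.2200%
Mean R_m = (-3.3 − 0.2 + 0.0 − 7.3 − 0.5) / 5 = -2.2600%
Σ(R_i − R̄_i)(R_m − R̄_m) = 23.2040  ⇒  Cov = 23.2040 / 5 = 4.6408
Σ(R_m − R̄_m)² = 38.9320  ⇒  Var(R_m) = 38.9320 / 5 = 7.7864
β = Cov / Var(R_m) = 4.6408 / 7.7864 = 0.5960

0.596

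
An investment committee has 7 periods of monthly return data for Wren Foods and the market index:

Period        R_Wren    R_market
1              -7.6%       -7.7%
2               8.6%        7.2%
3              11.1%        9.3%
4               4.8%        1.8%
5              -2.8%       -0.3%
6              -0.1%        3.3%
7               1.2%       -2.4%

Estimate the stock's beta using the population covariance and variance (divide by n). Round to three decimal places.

1.030

Mean R_i = (-7.6 + 8.6 + 11.1 + 4.8 − 2.8 − 0.1 + 1.2) / 7 = 2.1714%
Mean R_m = (-7.7 + 7.2 + 9.3 + 1.8 − 0.3 + 3.3 − 2.4) / 7 = 1.6000%
Σ(R_i − R̄_i)(R_m − R̄_m) = 205.6200  ⇒  Cov = 205.6200 / 7 = 29.3743
Σ(R_m − R̄_m)² = 199.6800  ⇒  Var(R_m) = 199.6800 / 7 = 28.5257
β = Cov / Var(R_m) = 29.3743 / 28.5257 = 1.0297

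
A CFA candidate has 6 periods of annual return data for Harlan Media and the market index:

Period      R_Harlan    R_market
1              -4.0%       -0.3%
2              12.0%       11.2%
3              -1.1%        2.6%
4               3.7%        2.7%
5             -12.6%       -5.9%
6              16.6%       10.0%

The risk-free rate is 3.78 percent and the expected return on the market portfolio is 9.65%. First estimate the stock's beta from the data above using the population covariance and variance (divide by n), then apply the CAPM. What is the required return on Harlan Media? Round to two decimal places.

13.30%

Mean R_i = (-4.0 + 12.0 − 1.1 + 3.7 − 12.6 + 16.6) / 6 = 2.4333%
Mean R_m = (-0.3 + 11.2 + 2.6 + 2.7 − 5.9 + 10.0) / 6 = 3.3833%
Σ(R_i − R̄_i)(R_m − R̄_m) = 333.6733  ⇒  Cov = 333.6733 / 6 = 55.6122
Σ(R_m − R̄_m)² = 205.7083  ⇒  Var(R_m) = 205.7083 / 6 = 34.2847
β = Cov / Var(R_m) = 55.6122 / 34.2847 = 1.6221
MRP = 9.65% − 3.78% = 5.87%
E(R) = R_f + β × MRP = 3.78% + 1.6221 × 5.87% = 13.30%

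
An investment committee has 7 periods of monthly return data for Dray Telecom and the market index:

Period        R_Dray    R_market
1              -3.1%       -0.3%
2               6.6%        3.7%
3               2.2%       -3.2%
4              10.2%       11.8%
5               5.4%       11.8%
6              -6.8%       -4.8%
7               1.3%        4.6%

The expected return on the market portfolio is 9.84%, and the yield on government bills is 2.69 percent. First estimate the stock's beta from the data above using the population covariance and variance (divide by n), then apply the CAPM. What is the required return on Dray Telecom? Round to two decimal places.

7.72%

Mean R_i = (-3.1 + 6.6 + 2.2 + 10.2 + 5.4 − 6.8 + 1.3) / 7 = 2.2571%
Mean R_m = (-0.3 + 3.7 − 3.2 + 11.8 + 11.8 − 4.8 + 4.6) / 7 = 3.3714%
Σ(R_i − R̄_i)(R_m − R̄_m) = 187.7414  ⇒  Cov = 187.7414 / 7 = 26.8202
Σ(R_m − R̄_m)² = 267.1343  ⇒  Var(R_m) = 267.1343 / 7 = 38.1620
β = Cov / Var(R_m) = 26.8202 / 38.1620 = 0.7028
MRP = 9.84% − 2.69% = 7.15%
E(R) = R_f + β × MRP = 2.69% + 0.7028 × 7.15% = 7.72%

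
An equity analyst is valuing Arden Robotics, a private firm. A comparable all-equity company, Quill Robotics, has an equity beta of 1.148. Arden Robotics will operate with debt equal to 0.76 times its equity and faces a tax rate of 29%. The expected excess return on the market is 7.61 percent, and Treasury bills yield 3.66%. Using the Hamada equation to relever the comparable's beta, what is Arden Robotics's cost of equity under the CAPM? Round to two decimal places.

17.11%

β_L = β_U × [1 + (1 − t)(D/E)] = 1.148 × [1 + (1 − 0.29) × 0.76]
    = 1.148 × [1 + 0.71 × 0.76] = 1.148 × 1.5396 = 1.7675
E(R) = R_f + β_L × MRP = 3.66% + 1.7675 × 7.61% = 17.11%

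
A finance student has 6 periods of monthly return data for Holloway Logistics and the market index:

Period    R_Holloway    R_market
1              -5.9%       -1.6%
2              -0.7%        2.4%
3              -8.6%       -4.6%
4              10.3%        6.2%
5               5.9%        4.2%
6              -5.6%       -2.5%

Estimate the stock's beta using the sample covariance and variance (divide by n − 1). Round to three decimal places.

Mean R_i = (-5.9 − 0.7 − 8.6 + 10.3 + 5.9 − 5.6) / 6 = -0.7667%
Mean R_m = (-1.6 + 2.4 − 4.6 + 6.2 + 4.2 − 2.5) / 6 = 0.6833%
Σ(R_i − R̄_i)(R_m − R̄_m) = 153.1033  ⇒  Cov = 153.1033 / 5 = 30.6207
Σ(R_m − R̄_m)² = 89.0083  ⇒  Var(R_m) = 89.0083 / 5 = 17.8017
β = Cov / Var(R_m) = 30.6207 / 17.8017 = 1.7201

1.720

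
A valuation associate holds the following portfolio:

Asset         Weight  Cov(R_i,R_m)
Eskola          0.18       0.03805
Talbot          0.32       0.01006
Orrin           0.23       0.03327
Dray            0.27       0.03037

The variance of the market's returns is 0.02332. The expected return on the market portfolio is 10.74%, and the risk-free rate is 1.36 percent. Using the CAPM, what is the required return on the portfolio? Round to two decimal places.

β_Eskola = 0.03805 / 0.02332 = 1.6316
β_Talbot = 0.01006 / 0.02332 = 0.4314
β_Orrin = 0.03327 / 0.02332 = 1.4267
β_Dray = 0.03037 / 0.02332 = 1.3023
β_P = Σ w_i β_i = 0.18×1.6316 + 0.32×0.4314 + 0.23×1.4267 + 0.27×1.3023 = 1.1115
MRP = 10.74% − 1.36% = 9.38%
E(R_P) = R_f + β_P × MRP = 1.36% + 1.1115 × 9.38% = 11.79%

11.79%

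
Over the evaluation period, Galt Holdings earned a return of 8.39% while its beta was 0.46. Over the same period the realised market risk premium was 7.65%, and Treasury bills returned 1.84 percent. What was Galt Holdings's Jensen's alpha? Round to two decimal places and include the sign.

CAPM benchmark = R_f + β(R_m − R_f) = 1.84% + 0.46 × 7.65% = 5.3590%
α = actual − benchmark = 8.39% − 5.3590% = +3.03%

+3.03%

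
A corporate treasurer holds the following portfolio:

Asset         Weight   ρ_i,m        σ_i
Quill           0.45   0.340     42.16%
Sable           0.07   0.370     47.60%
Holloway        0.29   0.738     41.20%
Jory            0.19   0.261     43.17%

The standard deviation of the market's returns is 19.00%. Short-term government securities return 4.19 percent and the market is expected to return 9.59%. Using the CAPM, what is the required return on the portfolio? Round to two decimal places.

9.49%

β_Quill = 0.340 × 42.16% / 19.00% = 0.7544
β_Sable = 0.370 × 47.60% / 19.00% = 0.9269
β_Holloway = 0.738 × 41.20% / 19.00% = 1.6003
β_Jory = 0.261 × 43.17% / 19.00% = 0.5930
β_P = Σ w_i β_i = 0.45×0.7544 + 0.07×0.9269 + 0.29×1.6003 + 0.19×0.5930 = 0.9811
MRP = 9.59% − 4.19% = 5.40%
E(R_P) = R_f + β_P × MRP = 4.19% + 0.9811 × 5.40% = 9.49%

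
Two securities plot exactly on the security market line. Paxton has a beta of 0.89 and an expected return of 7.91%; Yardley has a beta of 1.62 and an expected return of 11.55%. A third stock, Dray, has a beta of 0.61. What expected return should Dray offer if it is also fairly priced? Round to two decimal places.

6.51%

MRP (SML slope) = (11.55% − 7.91%) / (1.62 − 0.89) = 3.64% / 0.73 = 4.9863%
R_f (intercept) = 7.91% − 0.89 × 4.9863% = 3.4722%
E(R_Dray) = R_f + β × MRP = 3.4722% + 0.61 × 4.9863% = 6.51%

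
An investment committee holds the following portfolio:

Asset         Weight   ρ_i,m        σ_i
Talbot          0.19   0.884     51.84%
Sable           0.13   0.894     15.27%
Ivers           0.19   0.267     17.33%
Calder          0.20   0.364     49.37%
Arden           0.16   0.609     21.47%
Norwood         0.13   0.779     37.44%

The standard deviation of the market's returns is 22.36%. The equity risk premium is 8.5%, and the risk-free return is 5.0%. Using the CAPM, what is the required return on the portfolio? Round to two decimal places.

12.92%

β_Talbot = 0.884 × 51.84% / 22.36% = 2.0495
β_Sable = 0.894 × 15.27% / 22.36% = 0.6105
β_Ivers = 0.267 × 17.33% / 22.36% = 0.2069
β_Calder = 0.364 × 49.37% / 22.36% = 0.8037
β_Arden = 0.609 × 21.47% / 22.36% = 0.5848
β_Norwood = 0.779 × 37.44% / 22.36% = 1.3044
β_P = Σ w_i β_i = 0.19×2.0495 + 0.13×0.6105 + 0.19×0.2069 + 0.20×0.8037 + 0.16×0.5848 + 0.13×1.3044 = 0.9320
E(R_P) = R_f + β_P × MRP = 5.0% + 0.9320 × 8.5% = 12.92%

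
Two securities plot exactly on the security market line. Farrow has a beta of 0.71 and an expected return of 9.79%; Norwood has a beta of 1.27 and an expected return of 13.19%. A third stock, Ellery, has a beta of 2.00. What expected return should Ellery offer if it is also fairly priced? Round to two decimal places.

MRP (SML slope) = (13.19% − 9.79%) / (1.27 − 0.71) = 3.40% / 0.56 = 6.0714%
R_f (intercept) = 9.79% − 0.71 × 6.0714% = 5.4793%
E(R_Ellery) = R_f + β × MRP = 5.4793% + 2.00 × 6.0714% = 17.62%

17.62%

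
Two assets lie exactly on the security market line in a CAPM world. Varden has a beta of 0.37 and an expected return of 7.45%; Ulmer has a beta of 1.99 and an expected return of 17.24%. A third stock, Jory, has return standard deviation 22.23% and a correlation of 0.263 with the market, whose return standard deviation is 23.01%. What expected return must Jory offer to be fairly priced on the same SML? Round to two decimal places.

MRP = (17.24% − 7.45%) / (1.99 − 0.37) = 6.0432%
R_f = 7.45% − 0.37 × 6.0432% = 5.2140%
β_Jory = ρ·σ_i/σ_m = 0.263 × 22.23 / 23.01 = 0.2541
E(R_Jory) = R_f + β × MRP = 5.2140% + 0.2541 × 6.0432% = 6.75%

6.75%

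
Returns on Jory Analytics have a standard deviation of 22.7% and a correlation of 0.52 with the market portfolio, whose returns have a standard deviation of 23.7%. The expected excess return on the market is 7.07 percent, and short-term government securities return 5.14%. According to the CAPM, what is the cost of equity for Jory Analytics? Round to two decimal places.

β = ρ × σ_i / σ_m = 0.52 × 22.7% / 23.7% = 0.4981
E(R) = 5.14% + 0.4981 × 7.07% = 8.66%

8.66%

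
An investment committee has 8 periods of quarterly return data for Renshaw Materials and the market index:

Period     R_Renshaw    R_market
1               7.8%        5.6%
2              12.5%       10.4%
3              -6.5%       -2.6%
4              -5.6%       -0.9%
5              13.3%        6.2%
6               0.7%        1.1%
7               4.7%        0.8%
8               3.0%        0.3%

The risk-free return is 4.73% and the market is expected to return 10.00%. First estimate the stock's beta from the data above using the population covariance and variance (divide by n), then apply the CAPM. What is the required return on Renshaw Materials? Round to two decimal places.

Mean R_i = (7.8 + 12.5 − 6.5 − 5.6 + 13.3 + 0.7 + 4.7 + 3.0) / 8 = 3.7375%
Mean R_m = (5.6 + 10.4 − 2.6 − 0.9 + 6.2 + 1.1 + 0.8 + 0.3) / 8 = 2.6125%
Σ(R_i − R̄_i)(R_m − R̄_m) = 205.3963  ⇒  Cov = 205.3963 / 8 = 25.6745
Σ(R_m − R̄_m)² = 132.8688  ⇒  Var(R_m) = 132.8688 / 8 = 16.6086
β = Cov / Var(R_m) = 25.6745 / 16.6086 = 1.5459
MRP = 10.00% − 4.73% = 5.27%
E(R) = R_f + β × MRP = 4.73% + 1.5459 × 5.27% = 12.88%

12.88%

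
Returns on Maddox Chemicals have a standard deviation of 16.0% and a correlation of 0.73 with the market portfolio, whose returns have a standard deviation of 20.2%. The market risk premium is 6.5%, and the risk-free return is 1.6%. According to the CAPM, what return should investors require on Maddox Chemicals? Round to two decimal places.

β = ρ × σ_i / σ_m = 0.73 × 16.0% / 20.2% = 0.5782
E(R) = 1.6% + 0.5782 × 6.5% = 5.36%

5.36%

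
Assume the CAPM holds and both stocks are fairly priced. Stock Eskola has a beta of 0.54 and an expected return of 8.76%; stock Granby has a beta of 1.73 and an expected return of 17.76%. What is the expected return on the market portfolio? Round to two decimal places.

12.24%

Both satisfy E(R) = R_f + β·MRP, so the slope of the SML is
MRP = (17.76% − 8.76%) / (1.73 − 0.54) = 9.00% / 1.19 = 7.5630%
R_f = E(R_Eskola) − β_Eskola·MRP = 8.76% − 0.54 × 7.5630% = 4.6760%
E(R_m) = R_f + MRP = 4.6760% + 7.5630% = 12.24%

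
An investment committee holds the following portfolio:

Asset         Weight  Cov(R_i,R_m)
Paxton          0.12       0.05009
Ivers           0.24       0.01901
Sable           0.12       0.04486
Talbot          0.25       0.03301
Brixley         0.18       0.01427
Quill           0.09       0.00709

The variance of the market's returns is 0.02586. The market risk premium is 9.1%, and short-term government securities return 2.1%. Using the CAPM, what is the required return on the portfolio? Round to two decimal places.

β_Paxton = 0.05009 / 0.02586 = 1.9370
β_Ivers = 0.01901 / 0.02586 = 0.7351
β_Sable = 0.04486 / 0.02586 = 1.7347
β_Talbot = 0.03301 / 0.02586 = 1.2765
β_Brixley = 0.01427 / 0.02586 = 0.5518
β_Quill = 0.00709 / 0.02586 = 0.2742
β_P = Σ w_i β_i = 0.12×1.9370 + 0.24×0.7351 + 0.12×1.7347 + 0.25×1.2765 + 0.18×0.5518 + 0.09×0.2742 = 1.0602
E(R_P) = R_f + β_P × MRP = 2.1% + 1.0602 × 9.1% = 11.75%

11.75%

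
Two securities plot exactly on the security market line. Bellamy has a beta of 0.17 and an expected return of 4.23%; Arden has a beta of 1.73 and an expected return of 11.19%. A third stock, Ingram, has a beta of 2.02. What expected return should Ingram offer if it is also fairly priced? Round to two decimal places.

MRP (SML slope) = (11.19% − 4.23%) / (1.73 − 0.17) = 6.96% / 1.56 = 4.4615%
R_f (intercept) = 4.23% − 0.17 × 4.4615% = 3.4715%
E(R_Ingram) = R_f + β × MRP = 3.4715% + 2.02 × 4.4615% = 12.48%

12.48%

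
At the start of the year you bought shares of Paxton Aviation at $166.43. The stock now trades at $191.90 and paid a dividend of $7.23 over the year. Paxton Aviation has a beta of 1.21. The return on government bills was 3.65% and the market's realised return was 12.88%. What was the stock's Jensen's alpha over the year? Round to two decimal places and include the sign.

+4.83%

Realised HPR = (P1 + D1 − P0) / P0 = (191.90 + 7.23 − 166.43) / 166.43 = 32.70 / 166.43 = 19.6479%
MRP = 12.88% − 3.65% = 9.23%
CAPM required = R_f + β·MRP = 3.65% + 1.21 × 9.23% = 14.8183%
α = realised − required = 19.6479% − 14.8183% = +4.83%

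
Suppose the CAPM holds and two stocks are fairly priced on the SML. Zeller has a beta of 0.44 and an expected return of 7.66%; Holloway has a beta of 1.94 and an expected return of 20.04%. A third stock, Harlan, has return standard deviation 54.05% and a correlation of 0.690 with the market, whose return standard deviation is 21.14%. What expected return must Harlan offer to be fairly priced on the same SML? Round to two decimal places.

MRP = (20.04% − 7.66%) / (1.94 − 0.44) = 8.2533%
R_f = 7.66% − 0.44 × 8.2533% = 4.0285%
β_Harlan = ρ·σ_i/σ_m = 0.690 × 54.05 / 21.14 = 1.7642
E(R_Harlan) = R_f + β × MRP = 4.0285% + 1.7642 × 8.2533% = 18.59%

18.59%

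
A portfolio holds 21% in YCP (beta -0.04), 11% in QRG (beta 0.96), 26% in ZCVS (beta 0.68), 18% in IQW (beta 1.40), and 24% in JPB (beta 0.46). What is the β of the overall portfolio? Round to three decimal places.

0.636

β_P = Σ w_i β_i = 0.21×-0.04 + 0.11×0.96 + 0.26×0.68 + 0.18×1.40 + 0.24×0.46 = 0.6364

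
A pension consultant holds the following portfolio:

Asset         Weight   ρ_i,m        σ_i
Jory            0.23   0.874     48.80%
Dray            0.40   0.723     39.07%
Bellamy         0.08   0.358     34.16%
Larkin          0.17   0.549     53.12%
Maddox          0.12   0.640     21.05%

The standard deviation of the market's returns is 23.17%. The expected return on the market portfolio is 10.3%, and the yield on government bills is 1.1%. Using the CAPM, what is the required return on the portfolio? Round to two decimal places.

β_Jory = 0.874 × 48.80% / 23.17% = 1.8408
β_Dray = 0.723 × 39.07% / 23.17% = 1.2191
β_Bellamy = 0.358 × 34.16% / 23.17% = 0.5278
β_Larkin = 0.549 × 53.12% / 23.17% = 1.2586
β_Maddox = 0.640 × 21.05% / 23.17% = 0.5814
β_P = Σ w_i β_i = 0.23×1.8408 + 0.40×1.2191 + 0.08×0.5278 + 0.17×1.2586 + 0.12×0.5814 = 1.2370
MRP = 10.3% − 1.1% = 9.20%
E(R_P) = R_f + β_P × MRP = 1.1% + 1.2370 × 9.2% = 12.48%

12.48%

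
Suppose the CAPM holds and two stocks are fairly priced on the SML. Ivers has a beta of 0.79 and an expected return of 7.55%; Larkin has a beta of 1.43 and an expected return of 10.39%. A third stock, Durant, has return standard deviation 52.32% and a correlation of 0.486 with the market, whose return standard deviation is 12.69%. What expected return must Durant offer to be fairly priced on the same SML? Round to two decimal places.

MRP = (10.39% − 7.55%) / (1.43 − 0.79) = 4.4375%
R_f = 7.55% − 0.79 × 4.4375% = 4.0444%
β_Durant = ρ·σ_i/σ_m = 0.486 × 52.32 / 12.69 = 2.0037
E(R_Durant) = R_f + β × MRP = 4.0444% + 2.0037 × 4.4375% = 12.94%

12.94%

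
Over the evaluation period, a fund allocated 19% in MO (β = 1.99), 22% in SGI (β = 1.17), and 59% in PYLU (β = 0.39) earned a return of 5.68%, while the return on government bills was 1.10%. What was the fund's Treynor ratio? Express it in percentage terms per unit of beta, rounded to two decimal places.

β_P = 0.19×1.99 + 0.22×1.17 + 0.59×0.39 = 0.8656
Treynor = (R_P − R_f) / β_P = (5.68% − 1.10%) / 0.8656 = 4.58% / 0.8656 = 5.29%

5.29%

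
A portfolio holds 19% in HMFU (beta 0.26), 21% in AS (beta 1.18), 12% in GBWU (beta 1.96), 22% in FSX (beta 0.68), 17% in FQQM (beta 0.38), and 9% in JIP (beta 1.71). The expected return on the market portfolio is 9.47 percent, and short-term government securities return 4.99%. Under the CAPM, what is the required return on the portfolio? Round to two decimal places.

β_P = Σ w_i β_i = 0.19×0.26 + 0.21×1.18 + 0.12×1.96 + 0.22×0.68 + 0.17×0.38 + 0.09×1.71 = 0.9005
MRP = 9.47% − 4.99% = 4.48%
E(R_P) = R_f + β_P × MRP = 4.99% + 0.9005 × 4.48% = 9.02%

9.02%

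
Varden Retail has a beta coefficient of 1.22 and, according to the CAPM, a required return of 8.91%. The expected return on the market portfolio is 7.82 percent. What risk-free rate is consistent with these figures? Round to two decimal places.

2.87%

E(R) = R_f + β(E(R_m) − R_f) = R_f(1 − β) + β·E(R_m)
8.91% = R_f × (1 − 1.22) + 1.22 × 7.82%
8.91% = R_f × -0.22 + 9.5404%
R_f = (8.91% − 9.5404%) / -0.22 = 2.87%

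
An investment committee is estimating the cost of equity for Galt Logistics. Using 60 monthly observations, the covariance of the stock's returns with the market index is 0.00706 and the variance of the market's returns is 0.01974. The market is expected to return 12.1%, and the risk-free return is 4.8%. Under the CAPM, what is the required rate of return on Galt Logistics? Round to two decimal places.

β = Cov(R_i, R_m) / Var(R_m) = 0.00706 / 0.01974 = 0.3576
MRP = 12.1% − 4.8% = 7.30%
E(R) = R_f + β × MRP = 4.8% + 0.3576 × 7.3% = 7.41%

7.41%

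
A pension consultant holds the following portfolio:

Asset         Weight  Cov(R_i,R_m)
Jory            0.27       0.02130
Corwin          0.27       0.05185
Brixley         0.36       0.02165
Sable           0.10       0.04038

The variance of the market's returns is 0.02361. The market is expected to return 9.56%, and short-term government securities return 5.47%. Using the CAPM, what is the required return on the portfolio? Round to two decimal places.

β_Jory = 0.02130 / 0.02361 = 0.9022
β_Corwin = 0.05185 / 0.02361 = 2.1961
β_Brixley = 0.02165 / 0.02361 = 0.9170
β_Sable = 0.04038 / 0.02361 = 1.7103
β_P = Σ w_i β_i = 0.27×0.9022 + 0.27×2.1961 + 0.36×0.9170 + 0.10×1.7103 = 1.3377
MRP = 9.56% − 5.47% = 4.09%
E(R_P) = R_f + β_P × MRP = 5.47% + 1.3377 × 4.09% = 10.94%

10.94%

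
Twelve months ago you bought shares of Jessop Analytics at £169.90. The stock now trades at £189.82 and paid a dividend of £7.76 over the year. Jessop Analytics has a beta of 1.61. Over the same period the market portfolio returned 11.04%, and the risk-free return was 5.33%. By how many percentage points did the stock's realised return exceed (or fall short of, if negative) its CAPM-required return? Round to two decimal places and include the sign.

Realised HPR = (P1 + D1 − P0) / P0 = (189.82 + 7.76 − 169.90) / 169.90 = 27.68 / 169.90 = 16.2919%
MRP = 11.04% − 5.33% = 5.71%
CAPM required = R_f + β·MRP = 5.33% + 1.61 × 5.71% = 14.5231%
α = realised − required = 16.2919% − 14.5231% = +1.77%

+1.77%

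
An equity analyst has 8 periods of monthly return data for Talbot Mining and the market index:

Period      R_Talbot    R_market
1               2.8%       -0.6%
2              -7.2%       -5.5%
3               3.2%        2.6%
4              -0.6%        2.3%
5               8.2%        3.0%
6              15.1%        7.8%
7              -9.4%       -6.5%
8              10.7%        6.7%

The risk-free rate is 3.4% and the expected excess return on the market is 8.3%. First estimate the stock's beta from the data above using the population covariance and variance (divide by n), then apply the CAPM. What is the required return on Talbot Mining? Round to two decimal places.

16.32%

Mean R_i = (2.8 − 7.2 + 3.2 − 0.6 + 8.2 + 15.1 − 9.4 + 10.7) / 8 = 2.8500%
Mean R_m = (-0.6 − 5.5 + 2.6 + 2.3 + 3.0 + 7.8 − 6.5 + 6.7) / 8 = 1.2250%
Σ(R_i − R̄_i)(R_m − R̄_m) = 292.1000  ⇒  Cov = 292.1000 / 8 = 36.5125
Σ(R_m − R̄_m)² = 187.6350  ⇒  Var(R_m) = 187.6350 / 8 = 23.4544
β = Cov / Var(R_m) = 36.5125 / 23.4544 = 1.5567
E(R) = R_f + β × MRP = 3.4% + 1.5567 × 8.3% = 16.32%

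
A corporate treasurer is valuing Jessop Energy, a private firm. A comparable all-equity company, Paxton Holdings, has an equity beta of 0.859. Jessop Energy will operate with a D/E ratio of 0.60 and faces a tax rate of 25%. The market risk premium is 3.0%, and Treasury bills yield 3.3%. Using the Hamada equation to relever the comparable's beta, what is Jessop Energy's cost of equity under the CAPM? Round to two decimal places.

7.04%

β_L = β_U × [1 + (1 − t)(D/E)] = 0.859 × [1 + (1 − 0.25) × 0.60]
    = 0.859 × [1 + 0.75 × 0.60] = 0.859 × 1.4500 = 1.2456
E(R) = R_f + β_L × MRP = 3.3% + 1.2456 × 3.0% = 7.04%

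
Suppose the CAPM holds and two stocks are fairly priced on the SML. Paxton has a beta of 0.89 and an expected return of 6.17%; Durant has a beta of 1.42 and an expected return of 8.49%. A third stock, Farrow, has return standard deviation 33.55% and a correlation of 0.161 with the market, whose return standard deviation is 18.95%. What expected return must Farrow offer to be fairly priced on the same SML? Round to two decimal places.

3.52%

MRP = (8.49% − 6.17%) / (1.42 − 0.89) = 4.3774%
R_f = 6.17% − 0.89 × 4.3774% = 2.2741%
β_Farrow = ρ·σ_i/σ_m = 0.161 × 33.55 / 18.95 = 0.2850
E(R_Farrow) = R_f + β × MRP = 2.2741% + 0.2850 × 4.3774% = 3.52%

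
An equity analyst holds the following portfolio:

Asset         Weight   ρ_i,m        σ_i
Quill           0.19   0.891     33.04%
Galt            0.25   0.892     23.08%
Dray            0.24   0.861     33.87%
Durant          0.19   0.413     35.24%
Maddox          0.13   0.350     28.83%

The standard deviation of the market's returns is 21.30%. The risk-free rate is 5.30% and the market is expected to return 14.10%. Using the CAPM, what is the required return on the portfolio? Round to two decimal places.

14.31%

β_Quill = 0.891 × 33.04% / 21.30% = 1.3821
β_Galt = 0.892 × 23.08% / 21.30% = 0.9665
β_Dray = 0.861 × 33.87% / 21.30% = 1.3691
β_Durant = 0.413 × 35.24% / 21.30% = 0.6833
β_Maddox = 0.350 × 28.83% / 21.30% = 0.4737
β_P = Σ w_i β_i = 0.19×1.3821 + 0.25×0.9665 + 0.24×1.3691 + 0.19×0.6833 + 0.13×0.4737 = 1.0242
MRP = 14.10% − 5.30% = 8.80%
E(R_P) = R_f + β_P × MRP = 5.30% + 1.0242 × 8.80% = 14.31%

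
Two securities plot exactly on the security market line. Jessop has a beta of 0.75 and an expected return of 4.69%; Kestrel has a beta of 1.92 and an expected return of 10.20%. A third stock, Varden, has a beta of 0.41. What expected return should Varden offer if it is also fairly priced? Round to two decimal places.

3.09%

MRP (SML slope) = (10.20% − 4.69%) / (1.92 − 0.75) = 5.51% / 1.17 = 4.7094%
R_f (intercept) = 4.69% − 0.75 × 4.7094% = 1.1580%
E(R_Varden) = R_f + β × MRP = 1.1580% + 0.41 × 4.7094% = 3.09%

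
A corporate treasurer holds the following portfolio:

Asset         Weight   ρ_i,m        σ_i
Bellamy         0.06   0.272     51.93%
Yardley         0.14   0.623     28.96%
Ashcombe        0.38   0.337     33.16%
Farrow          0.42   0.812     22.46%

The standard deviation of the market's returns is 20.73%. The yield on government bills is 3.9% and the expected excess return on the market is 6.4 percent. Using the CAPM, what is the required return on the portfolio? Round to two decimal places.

β_Bellamy = 0.272 × 51.93% / 20.73% = 0.6814
β_Yardley = 0.623 × 28.96% / 20.73% = 0.8703
β_Ashcombe = 0.337 × 33.16% / 20.73% = 0.5391
β_Farrow = 0.812 × 22.46% / 20.73% = 0.8798
β_P = Σ w_i β_i = 0.06×0.6814 + 0.14×0.8703 + 0.38×0.5391 + 0.42×0.8798 = 0.7371
E(R_P) = R_f + β_P × MRP = 3.9% + 0.7371 × 6.4% = 8.62%

8.62%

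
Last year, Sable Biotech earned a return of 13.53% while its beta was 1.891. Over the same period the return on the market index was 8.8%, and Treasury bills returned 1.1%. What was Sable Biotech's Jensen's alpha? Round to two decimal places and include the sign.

-2.13%

Market excess return = 8.8% − 1.1% = 7.70%
CAPM benchmark = R_f + β(R_m − R_f) = 1.1% + 1.891 × 7.7% = 15.6607%
α = actual − benchmark = 13.53% − 15.6607% = -2.13%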